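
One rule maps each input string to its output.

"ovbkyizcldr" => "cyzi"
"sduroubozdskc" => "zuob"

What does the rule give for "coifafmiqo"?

fmaf

Each output is the input with this applied: take characters alternately from the front and the back (1st, last, 2nd, 2nd-last, ...), then keep only the last 4 characters.
Starting from "coifafmiqo": after the first operation, "cooqiifmaf"; after the second, "fmaf".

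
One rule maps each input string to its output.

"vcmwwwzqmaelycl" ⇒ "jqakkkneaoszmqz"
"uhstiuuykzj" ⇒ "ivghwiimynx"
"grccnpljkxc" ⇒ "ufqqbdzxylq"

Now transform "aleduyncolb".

The transformation: shift every letter 12 places backward in the alphabet (wrapping around).
So "aleduyncolb" becomes "ozsrimbqczp".

ozsrimbqczp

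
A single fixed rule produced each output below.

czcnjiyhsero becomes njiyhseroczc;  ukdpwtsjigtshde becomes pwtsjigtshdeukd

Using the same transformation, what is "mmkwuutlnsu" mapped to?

wuutlnsummk

Looking at the pairs, the operation is to move the first 3 characters to the end (rotate left by 3).
Doing the same to "mmkwuutlnsu": "wuutlnsummk".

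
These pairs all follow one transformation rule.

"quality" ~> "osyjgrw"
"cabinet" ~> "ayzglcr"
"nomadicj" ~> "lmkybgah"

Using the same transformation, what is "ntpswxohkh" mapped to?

lrnquvmfif

The transformation: shift every letter 2 places backward in the alphabet (wrapping around).
Doing the same to "ntpswxohkh": "lrnquvmfif".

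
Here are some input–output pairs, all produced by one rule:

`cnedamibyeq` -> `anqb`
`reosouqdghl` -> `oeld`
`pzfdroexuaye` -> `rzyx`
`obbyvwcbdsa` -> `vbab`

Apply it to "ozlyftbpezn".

fznp

What's happening: keep one character in every 3, starting at position 2 (positions 2nd, 5th, 8th, ...), then swap each adjacent pair of characters (1↔2, 3↔4, ...).
Starting from "ozlyftbpezn": after the first operation, "zfpn"; after the second, "fznp".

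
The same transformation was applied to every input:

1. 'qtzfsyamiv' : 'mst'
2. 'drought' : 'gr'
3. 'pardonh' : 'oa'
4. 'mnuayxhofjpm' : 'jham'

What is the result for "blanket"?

kl

Looking at the pairs, the operation is to reverse the string, then keep one character in every 3, starting at position 3 (positions 3rd, 6th, 9th, ...).
On "blanket": the first step gives "teknalb", and the second then gives "kl".
(Check on "drought": → "thguord" → "gr" ✓)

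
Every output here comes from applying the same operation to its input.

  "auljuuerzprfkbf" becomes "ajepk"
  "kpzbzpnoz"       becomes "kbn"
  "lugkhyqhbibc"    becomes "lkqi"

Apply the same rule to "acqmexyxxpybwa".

Looking at the pairs, the operation is to keep one character in every 3, starting at position 1 (positions 1st, 4th, 7th, ...).
Doing the same to "acqmexyxxpybwa": "amypw".

amypw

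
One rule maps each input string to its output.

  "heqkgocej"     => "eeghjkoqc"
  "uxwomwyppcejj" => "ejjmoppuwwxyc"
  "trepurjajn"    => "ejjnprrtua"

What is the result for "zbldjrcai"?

bcdijlrza

Looking at the pairs, the operation is to sort the characters into alphabetical order, then move the first character to the end.
Applying both steps to "zbldjrcai": "abcdijlrz", then "bcdijlrza".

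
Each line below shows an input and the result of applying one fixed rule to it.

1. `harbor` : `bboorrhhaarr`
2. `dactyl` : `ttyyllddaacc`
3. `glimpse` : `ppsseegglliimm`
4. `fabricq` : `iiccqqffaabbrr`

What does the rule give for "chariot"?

Looking at the pairs, the operation is to move the last 3 characters to the front (rotate right by 3), then double every character.
For "chariot", step one produces "iotchar"; step two turns that into "iioottcchhaarr".
(Check on "fabricq": → "icqfabr" → "iiccqqffaabbrr" ✓)

iioottcchhaarr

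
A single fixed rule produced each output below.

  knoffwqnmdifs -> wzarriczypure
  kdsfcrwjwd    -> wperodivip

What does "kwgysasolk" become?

Looking at the pairs, the operation is to shift every letter 12 places forward in the alphabet (wrapping around).
On "kwgysasolk" that produces "wiskemeaxw".

wiskemeaxw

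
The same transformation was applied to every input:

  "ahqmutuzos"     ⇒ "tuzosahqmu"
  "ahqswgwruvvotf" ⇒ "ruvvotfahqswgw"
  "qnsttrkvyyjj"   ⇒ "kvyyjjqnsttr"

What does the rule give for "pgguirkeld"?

In each case the input is transformed by: swap the front and back halves of the string.
Doing the same to "pgguirkeld": "rkeldpggui".

rkeldpggui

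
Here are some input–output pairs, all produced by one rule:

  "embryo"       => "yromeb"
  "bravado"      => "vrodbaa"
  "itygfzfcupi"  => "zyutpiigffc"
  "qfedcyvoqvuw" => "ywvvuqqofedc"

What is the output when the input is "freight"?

Each output is the input with this applied: sort the characters into reverse alphabetical order.
Applying that to "freight" gives "trihgfe".

trihgfe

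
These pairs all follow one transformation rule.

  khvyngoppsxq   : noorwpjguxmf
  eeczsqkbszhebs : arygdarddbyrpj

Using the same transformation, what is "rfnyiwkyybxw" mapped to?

jxxawvqemxhv

Each output is the input with this applied: shift every letter 1 place backward in the alphabet (wrapping around), then swap the front and back halves of the string.
On "rfnyiwkyybxw": the first step gives "qemxhvjxxawv", and the second then gives "jxxawvqemxhv".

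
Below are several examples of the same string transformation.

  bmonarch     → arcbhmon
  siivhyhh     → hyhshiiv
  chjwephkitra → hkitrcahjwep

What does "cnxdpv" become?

Each output is the input with this applied: swap the first and last characters, then swap the front and back halves of the string.
"cnxdpv" → "vnxdpc" → "dpcvnx".

dpcvnx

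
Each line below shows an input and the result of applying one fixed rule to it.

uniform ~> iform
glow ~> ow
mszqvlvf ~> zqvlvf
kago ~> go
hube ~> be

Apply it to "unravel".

ravel

In each case the input is transformed by: delete the first 2 characters.
Applying that to "unravel" gives "ravel".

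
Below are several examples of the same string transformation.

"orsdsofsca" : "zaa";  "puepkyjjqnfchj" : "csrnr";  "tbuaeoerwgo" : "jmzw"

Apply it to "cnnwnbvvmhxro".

vvdf

In each case the input is transformed by: keep one character in every 3, starting at position 2 (positions 2nd, 5th, 8th, ...), then shift every letter 8 places forward in the alphabet (wrapping around).
Starting from "cnnwnbvvmhxro": after the first operation, "nnvx"; after the second, "vvdf".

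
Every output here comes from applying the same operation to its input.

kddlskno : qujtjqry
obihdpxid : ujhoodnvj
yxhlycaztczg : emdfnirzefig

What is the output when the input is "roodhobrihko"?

xuuqunjonxuh

The pattern: shift every letter 6 places forward in the alphabet (wrapping around), then take characters alternately from the front and the back (1st, last, 2nd, 2nd-last, ...).
On "roodhobrihko" that produces "xuuqunjonxuh".
(Check on "kddlskno": → "qjjryqtu" → "qujtjqry" ✓)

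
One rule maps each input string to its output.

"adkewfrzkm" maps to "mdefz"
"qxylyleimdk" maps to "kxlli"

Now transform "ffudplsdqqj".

jfdld

Each output is the input with this applied: move the last 2 characters to the front (rotate right by 2), then keep every other character starting from the second (positions 2nd, 4th, 6th, ...).
On "ffudplsdqqj": the first step gives "qjffudplsdq", and the second then gives "jfdld".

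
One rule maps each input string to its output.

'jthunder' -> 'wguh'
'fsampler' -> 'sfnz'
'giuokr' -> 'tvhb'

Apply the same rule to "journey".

wbhe

Each output is the input with this applied: shift every letter 13 places forward in the alphabet (wrapping around) — i.e. ROT13, then keep only the first 4 characters.
Starting from "journey": after the first operation, "wbhearl"; after the second, "wbhe".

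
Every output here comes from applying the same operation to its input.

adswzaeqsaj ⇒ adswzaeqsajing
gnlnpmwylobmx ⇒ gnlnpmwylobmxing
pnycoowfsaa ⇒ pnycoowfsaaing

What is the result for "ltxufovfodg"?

ltxufovfodging

Looking at the pairs, the operation is to append "ing".
So "ltxufovfodg" becomes "ltxufovfodging".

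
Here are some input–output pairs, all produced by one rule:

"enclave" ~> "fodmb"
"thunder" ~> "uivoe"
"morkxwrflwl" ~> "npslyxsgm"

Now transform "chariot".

dibsj

The transformation: delete the last 2 characters, then shift every letter 1 place forward in the alphabet (wrapping around).
"chariot" → "chari" → "dibsj".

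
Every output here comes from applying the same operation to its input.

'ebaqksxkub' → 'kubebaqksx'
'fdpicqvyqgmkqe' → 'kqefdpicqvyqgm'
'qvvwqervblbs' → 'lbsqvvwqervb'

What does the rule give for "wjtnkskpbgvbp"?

Looking at the pairs, the operation is to move the last 3 characters to the front (rotate right by 3).
So "wjtnkskpbgvbp" becomes "vbpwjtnkskpbg".

vbpwjtnkskpbg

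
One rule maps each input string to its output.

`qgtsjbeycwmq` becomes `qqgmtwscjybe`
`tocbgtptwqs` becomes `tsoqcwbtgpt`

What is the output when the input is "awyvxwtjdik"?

akwiydvjxtw

The transformation: take characters alternately from the front and the back (1st, last, 2nd, 2nd-last, ...).
On "awyvxwtjdik" that produces "akwiydvjxtw".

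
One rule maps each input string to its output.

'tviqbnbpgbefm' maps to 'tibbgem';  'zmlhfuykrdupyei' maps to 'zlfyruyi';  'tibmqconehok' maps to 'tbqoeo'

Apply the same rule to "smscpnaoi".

sspai

The rule is to keep every other character starting from the first (positions 1st, 3rd, 5th, ...).
"smscpnaoi" → "sspai".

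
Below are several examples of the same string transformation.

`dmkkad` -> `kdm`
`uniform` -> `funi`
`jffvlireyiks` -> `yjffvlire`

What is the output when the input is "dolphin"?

pdol

Each output is the input with this applied: delete the last 3 characters, then move the last character to the front.
"dolphin" → "dolp" → "pdol".
(Check on "jffvlireyiks": → "jffvlirey" → "yjffvlire" ✓)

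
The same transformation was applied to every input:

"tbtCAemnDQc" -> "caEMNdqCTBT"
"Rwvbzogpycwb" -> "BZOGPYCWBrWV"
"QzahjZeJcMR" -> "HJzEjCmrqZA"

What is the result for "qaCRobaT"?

The transformation: move the first 3 characters to the end (rotate left by 3), then flip the case of every letter.
So "qaCRobaT" becomes "rOBAtQAc".

rOBAtQAc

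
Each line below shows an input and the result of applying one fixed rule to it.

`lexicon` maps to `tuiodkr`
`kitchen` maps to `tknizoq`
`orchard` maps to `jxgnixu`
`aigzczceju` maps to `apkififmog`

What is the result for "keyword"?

jxucekq

Rule — shift every letter 6 places forward in the alphabet (wrapping around), then reverse the string.
"keyword" → "qkecuxj" → "jxucekq".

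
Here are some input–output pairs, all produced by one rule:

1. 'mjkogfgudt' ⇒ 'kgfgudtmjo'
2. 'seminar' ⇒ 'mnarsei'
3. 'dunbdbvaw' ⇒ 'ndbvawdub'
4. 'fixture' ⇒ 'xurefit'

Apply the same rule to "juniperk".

Each output is the input with this applied: move the first 3 characters to the end (rotate left by 3), then swap the first and last characters.
On "juniperk": the first step gives "iperkjun", and the second then gives "nperkjui".

nperkjui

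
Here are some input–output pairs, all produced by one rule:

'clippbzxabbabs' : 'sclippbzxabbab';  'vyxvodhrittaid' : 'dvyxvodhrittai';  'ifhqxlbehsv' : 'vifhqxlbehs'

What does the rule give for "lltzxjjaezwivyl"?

llltzxjjaezwivy

Each output is the input with this applied: move the last character to the front.
"lltzxjjaezwivyl" → "llltzxjjaezwivy".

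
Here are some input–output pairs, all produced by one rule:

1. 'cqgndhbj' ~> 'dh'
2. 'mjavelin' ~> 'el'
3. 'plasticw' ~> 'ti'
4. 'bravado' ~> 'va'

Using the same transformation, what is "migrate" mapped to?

Looking at the pairs, the operation is to move the last 2 characters to the front (rotate right by 2), then keep only the last 2 characters.
For "migrate", step one produces "temigra"; step two turns that into "ra".

ra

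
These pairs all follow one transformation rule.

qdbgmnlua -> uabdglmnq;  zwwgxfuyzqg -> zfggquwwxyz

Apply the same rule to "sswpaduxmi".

xadimpssuw

In each case the input is transformed by: sort the characters into alphabetical order, then move the last character to the front.
Working it through for "sswpaduxmi": intermediate "adimpssuwx", final "xadimpssuw".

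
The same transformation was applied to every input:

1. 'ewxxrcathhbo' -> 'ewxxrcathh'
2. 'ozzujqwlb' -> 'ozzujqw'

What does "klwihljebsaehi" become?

klwihljebsae

The pattern: delete the last 2 characters.
Doing the same to "klwihljebsaehi": "klwihljebsae".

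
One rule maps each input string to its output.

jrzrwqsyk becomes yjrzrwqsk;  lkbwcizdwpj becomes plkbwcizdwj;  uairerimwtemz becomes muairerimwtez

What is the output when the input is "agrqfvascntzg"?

zagrqfvascntg

Each output is the input with this applied: move the last character to the front, then swap the first and last characters.
"agrqfvascntzg" → "gagrqfvascntz" → "zagrqfvascntg".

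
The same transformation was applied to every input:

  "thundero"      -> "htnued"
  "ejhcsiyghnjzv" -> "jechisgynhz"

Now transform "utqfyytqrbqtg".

The rule is to swap each adjacent pair of characters (1↔2, 3↔4, ...), then delete the last 2 characters.
Applying both steps to "utqfyytqrbqtg": "tufqyyqtbrtqg", then "tufqyyqtbrt".
(Check on "ejhcsiyghnjzv": → "jechisgynhzjv" → "jechisgynhz" ✓)

tufqyyqtbrt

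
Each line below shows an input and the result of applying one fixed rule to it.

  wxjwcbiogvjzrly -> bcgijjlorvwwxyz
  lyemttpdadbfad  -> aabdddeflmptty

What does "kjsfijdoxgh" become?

Each output is the input with this applied: sort the characters into alphabetical order.
For "kjsfijdoxgh" the result is "dfghijjkosx".

dfghijjkosx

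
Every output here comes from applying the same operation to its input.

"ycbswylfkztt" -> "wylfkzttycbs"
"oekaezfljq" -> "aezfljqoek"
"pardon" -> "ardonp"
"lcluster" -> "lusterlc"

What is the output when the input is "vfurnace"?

urnacevf

The transformation: swap the front and back halves of the string, then move the last 2 characters to the front (rotate right by 2).
For "vfurnace", step one produces "nacevfur"; step two turns that into "urnacevf".
(Check on "lcluster": → "sterlclu" → "lusterlc" ✓)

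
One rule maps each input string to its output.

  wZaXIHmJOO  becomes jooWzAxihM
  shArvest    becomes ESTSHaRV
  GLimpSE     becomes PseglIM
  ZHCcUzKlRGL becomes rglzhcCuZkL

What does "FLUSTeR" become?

The rule is to flip the case of every letter, then move the last 3 characters to the front (rotate right by 3).
Starting from "FLUSTeR": after the first operation, "flustEr"; after the second, "tErflus".

tErflus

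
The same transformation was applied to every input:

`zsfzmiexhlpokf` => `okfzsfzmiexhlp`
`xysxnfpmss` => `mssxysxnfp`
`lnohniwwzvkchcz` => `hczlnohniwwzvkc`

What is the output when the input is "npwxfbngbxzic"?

The transformation: move the last 3 characters to the front (rotate right by 3).
Doing the same to "npwxfbngbxzic": "zicnpwxfbngbx".

zicnpwxfbngbx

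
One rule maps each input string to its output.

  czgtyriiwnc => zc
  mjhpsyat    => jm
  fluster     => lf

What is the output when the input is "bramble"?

rb

What's happening: reverse the string, then keep only the last 2 characters.
"bramble" → "elbmarb" → "rb".
(Check on "mjhpsyat": → "taysphjm" → "jm" ✓)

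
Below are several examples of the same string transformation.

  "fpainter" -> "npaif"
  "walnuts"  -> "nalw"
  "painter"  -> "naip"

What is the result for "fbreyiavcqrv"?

cbreyiavf

Looking at the pairs, the operation is to delete the last 3 characters, then swap the first and last characters.
"fbreyiavcqrv" → "cbreyiavf".
(Check on "fpainter": → "fpain" → "npaif" ✓)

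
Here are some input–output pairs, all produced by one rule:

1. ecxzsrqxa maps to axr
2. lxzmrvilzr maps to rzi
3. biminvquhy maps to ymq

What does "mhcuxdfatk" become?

In each case the input is transformed by: take characters alternately from the front and the back (1st, last, 2nd, 2nd-last, ...), then keep one character in every 3, starting at position 2 (positions 2nd, 5th, 8th, ...).
Doing the same to "mhcuxdfatk": "kcf".

kcf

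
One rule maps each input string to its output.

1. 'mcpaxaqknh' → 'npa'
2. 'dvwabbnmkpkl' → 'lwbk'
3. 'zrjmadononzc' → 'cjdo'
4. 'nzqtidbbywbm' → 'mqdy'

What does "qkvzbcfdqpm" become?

What's happening: keep one character in every 3, starting at position 3 (positions 3rd, 6th, 9th, ...), then move the last character to the front.
Starting from "qkvzbcfdqpm": after the first operation, "vcq"; after the second, "qvc".

qvc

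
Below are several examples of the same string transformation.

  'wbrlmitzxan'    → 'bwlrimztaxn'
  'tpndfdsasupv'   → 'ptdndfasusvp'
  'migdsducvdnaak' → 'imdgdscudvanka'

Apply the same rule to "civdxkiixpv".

Looking at the pairs, the operation is to swap each adjacent pair of characters (1↔2, 3↔4, ...).
For "civdxkiixpv" the result is "icdvkxiipxv".

icdvkxiipxv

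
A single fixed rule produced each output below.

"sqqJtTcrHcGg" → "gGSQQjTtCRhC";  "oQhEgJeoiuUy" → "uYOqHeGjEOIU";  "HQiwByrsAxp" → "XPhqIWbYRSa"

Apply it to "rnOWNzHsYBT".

Each output is the input with this applied: move the last 2 characters to the front (rotate right by 2), then flip the case of every letter.
For "rnOWNzHsYBT", step one produces "BTrnOWNzHsY"; step two turns that into "btRNownZhSy".

btRNownZhSy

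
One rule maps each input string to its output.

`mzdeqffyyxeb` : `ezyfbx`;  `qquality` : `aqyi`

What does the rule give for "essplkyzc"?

pszk

Each output is the input with this applied: keep every other character starting from the second (positions 2nd, 4th, 6th, ...), then swap each adjacent pair of characters (1↔2, 3↔4, ...).
For "essplkyzc", step one produces "spkz"; step two turns that into "pszk".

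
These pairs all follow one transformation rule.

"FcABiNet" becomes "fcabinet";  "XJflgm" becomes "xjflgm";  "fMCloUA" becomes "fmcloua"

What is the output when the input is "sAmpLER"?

sampler

What's happening: convert every letter to lowercase.
For "sAmpLER" the result is "sampler".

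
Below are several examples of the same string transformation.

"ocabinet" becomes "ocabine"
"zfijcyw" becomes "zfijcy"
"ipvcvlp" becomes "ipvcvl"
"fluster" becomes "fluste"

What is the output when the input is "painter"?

Rule — delete the last character.
Doing the same to "painter": "painte".

painte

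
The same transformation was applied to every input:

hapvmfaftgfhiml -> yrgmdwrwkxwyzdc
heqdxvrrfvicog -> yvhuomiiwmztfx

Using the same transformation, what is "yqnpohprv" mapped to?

Each output is the input with this applied: shift every letter 9 places backward in the alphabet (wrapping around).
"yqnpohprv" → "phegfygim".

phegfygim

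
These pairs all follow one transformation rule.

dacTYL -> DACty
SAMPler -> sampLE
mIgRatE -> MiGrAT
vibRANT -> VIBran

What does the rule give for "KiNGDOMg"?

Each output is the input with this applied: delete the last character, then flip the case of every letter.
Applying both steps to "KiNGDOMg": "KiNGDOM", then "kIngdom".

kIngdom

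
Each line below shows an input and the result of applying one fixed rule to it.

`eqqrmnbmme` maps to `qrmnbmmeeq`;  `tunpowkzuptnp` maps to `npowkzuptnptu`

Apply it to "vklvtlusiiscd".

lvtlusiiscdvk

The pattern: move the first 2 characters to the end (rotate left by 2).
For "vklvtlusiiscd" the result is "lvtlusiiscdvk".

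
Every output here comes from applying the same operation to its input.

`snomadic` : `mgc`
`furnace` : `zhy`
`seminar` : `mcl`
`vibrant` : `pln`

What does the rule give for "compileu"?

Looking at the pairs, the operation is to keep one character in every 3, starting at position 1 (positions 1st, 4th, 7th, ...), then shift every letter 6 places backward in the alphabet (wrapping around).
Starting from "compileu": after the first operation, "cpe"; after the second, "wjy".

wjy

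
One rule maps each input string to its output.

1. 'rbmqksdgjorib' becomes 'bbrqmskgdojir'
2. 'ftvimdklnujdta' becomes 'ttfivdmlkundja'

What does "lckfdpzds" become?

sclfkpddz

The pattern: swap each adjacent pair of characters (1↔2, 3↔4, ...), then move the last character to the front.
On "lckfdpzds" that produces "sclfkpddz".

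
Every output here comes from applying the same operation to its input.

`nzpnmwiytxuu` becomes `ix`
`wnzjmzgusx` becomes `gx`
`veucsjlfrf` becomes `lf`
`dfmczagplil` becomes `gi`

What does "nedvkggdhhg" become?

The transformation: keep one character in every 3, starting at position 1 (positions 1st, 4th, 7th, ...), then delete the first 2 characters.
On "nedvkggdhhg": the first step gives "nvgh", and the second then gives "gh".

gh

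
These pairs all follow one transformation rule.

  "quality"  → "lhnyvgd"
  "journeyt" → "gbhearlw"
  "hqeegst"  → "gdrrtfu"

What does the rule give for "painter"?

Each output is the input with this applied: shift every letter 13 places forward in the alphabet (wrapping around) — i.e. ROT13, then swap the first and last characters.
Working it through for "painter": intermediate "cnvagre", final "envagrc".

envagrc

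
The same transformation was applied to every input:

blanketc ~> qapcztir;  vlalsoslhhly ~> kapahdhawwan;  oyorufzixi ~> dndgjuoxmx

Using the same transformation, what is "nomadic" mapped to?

The pattern: shift every letter 11 places backward in the alphabet (wrapping around).
On "nomadic" that produces "cdbpsxr".

cdbpsxr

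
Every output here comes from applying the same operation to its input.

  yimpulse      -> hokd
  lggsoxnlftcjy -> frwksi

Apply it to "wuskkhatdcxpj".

What's happening: shift every letter 1 place backward in the alphabet (wrapping around), then keep every other character starting from the second (positions 2nd, 4th, 6th, ...).
On "wuskkhatdcxpj": the first step gives "vtrjjgzscbwoi", and the second then gives "tjgsbo".

tjgsbo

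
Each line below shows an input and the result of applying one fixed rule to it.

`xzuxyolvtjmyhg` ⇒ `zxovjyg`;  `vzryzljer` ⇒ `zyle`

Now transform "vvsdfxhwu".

vdxw

The rule is to keep every other character starting from the second (positions 2nd, 4th, 6th, ...).
For "vvsdfxhwu" the result is "vdxw".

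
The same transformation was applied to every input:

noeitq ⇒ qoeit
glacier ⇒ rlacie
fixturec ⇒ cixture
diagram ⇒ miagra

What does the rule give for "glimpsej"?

The rule is to delete the first character, then move the last character to the front.
On "glimpsej" that produces "jlimpse".

jlimpse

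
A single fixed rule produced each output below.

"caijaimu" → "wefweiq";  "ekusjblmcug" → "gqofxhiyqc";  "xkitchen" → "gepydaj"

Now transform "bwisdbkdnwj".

seozxgzjsf

The rule is to shift every letter 4 places backward in the alphabet (wrapping around), then delete the first character.
"bwisdbkdnwj" → "xseozxgzjsf" → "seozxgzjsf".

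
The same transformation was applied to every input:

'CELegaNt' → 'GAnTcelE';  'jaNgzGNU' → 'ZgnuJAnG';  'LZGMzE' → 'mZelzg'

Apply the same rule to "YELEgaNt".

GAnTyele

The rule is to flip the case of every letter, then swap the front and back halves of the string.
For "YELEgaNt", step one produces "yeleGAnT"; step two turns that into "GAnTyele".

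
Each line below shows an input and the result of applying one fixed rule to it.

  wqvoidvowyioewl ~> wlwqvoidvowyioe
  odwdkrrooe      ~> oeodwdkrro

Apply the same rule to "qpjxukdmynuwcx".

The pattern: move the last 2 characters to the front (rotate right by 2).
"qpjxukdmynuwcx" → "cxqpjxukdmynuw".

cxqpjxukdmynuw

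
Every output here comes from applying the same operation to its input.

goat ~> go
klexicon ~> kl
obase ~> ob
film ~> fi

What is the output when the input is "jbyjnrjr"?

jb

Rule — keep only the first 2 characters.
For "jbyjnrjr" the result is "jb".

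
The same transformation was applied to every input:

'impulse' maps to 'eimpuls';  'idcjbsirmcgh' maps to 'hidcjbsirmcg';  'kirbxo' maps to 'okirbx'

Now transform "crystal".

lcrysta

What's happening: move the last character to the front.
Doing the same to "crystal": "lcrysta".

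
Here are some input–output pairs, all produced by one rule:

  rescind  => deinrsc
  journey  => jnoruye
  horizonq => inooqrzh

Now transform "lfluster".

fllrstue

The transformation: sort the characters into alphabetical order, then move the first character to the end.
Doing the same to "lfluster": "fllrstue".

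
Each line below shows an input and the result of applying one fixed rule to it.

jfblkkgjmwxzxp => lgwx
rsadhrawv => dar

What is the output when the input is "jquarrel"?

The transformation: move the first character to the end, then keep one character in every 3, starting at position 3 (positions 3rd, 6th, 9th, ...).
On "jquarrel": the first step gives "quarrelj", and the second then gives "ae".

ae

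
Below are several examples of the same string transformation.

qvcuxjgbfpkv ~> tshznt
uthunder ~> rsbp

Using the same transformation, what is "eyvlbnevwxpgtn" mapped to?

The transformation: keep every other character starting from the second (positions 2nd, 4th, 6th, ...), then shift every letter 2 places backward in the alphabet (wrapping around).
On "eyvlbnevwxpgtn": the first step gives "ylnvxgn", and the second then gives "wjltvel".

wjltvel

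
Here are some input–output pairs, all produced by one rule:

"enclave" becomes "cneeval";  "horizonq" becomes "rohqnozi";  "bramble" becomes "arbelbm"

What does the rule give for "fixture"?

Each output is the input with this applied: move the first 3 characters to the end (rotate left by 3), then reverse the string.
Applying that to "fixture" gives "xiferut".

xiferut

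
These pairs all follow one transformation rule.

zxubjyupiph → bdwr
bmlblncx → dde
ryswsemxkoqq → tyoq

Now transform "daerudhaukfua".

The transformation: shift every letter 2 places forward in the alphabet (wrapping around), then keep one character in every 3, starting at position 1 (positions 1st, 4th, 7th, ...).
For "daerudhaukfua", step one produces "fcgtwfjcwmhwc"; step two turns that into "ftjmc".

ftjmc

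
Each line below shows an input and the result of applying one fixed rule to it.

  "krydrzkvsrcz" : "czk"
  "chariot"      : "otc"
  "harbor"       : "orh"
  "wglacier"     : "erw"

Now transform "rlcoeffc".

fcr

Looking at the pairs, the operation is to move the first character to the end, then keep only the last 3 characters.
Starting from "rlcoeffc": after the first operation, "lcoeffcr"; after the second, "fcr".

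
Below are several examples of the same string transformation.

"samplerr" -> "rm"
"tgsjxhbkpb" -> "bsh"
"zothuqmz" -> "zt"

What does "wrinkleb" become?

bi

What's happening: move the last 3 characters to the front (rotate right by 3), then keep one character in every 3, starting at position 3 (positions 3rd, 6th, 9th, ...).
"wrinkleb" → "bi".
(Check on "tgsjxhbkpb": → "kpbtgsjxhb" → "bsh" ✓)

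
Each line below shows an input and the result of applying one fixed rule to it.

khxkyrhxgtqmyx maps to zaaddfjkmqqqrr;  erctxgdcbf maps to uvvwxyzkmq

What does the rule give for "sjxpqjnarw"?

tccgijklpq

Rule — sort the characters into alphabetical order, then shift every letter 7 places backward in the alphabet (wrapping around).
On "sjxpqjnarw": the first step gives "ajjnpqrswx", and the second then gives "tccgijklpq".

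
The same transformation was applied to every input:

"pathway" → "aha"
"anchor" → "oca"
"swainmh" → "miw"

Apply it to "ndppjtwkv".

In each case the input is transformed by: reverse the string, then keep every other character starting from the second (positions 2nd, 4th, 6th, ...).
Applying both steps to "ndppjtwkv": "vkwtjppdn", then "ktpd".
(Check on "swainmh": → "hmniaws" → "miw" ✓)

ktpd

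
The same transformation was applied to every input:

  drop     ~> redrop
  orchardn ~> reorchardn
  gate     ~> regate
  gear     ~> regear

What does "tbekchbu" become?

The rule is to prepend "re".
Doing the same to "tbekchbu": "retbekchbu".

retbekchbu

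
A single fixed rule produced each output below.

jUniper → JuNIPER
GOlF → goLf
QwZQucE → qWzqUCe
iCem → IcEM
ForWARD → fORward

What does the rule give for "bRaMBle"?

The pattern: flip the case of every letter.
Doing the same to "bRaMBle": "BrAmbLE".

BrAmbLE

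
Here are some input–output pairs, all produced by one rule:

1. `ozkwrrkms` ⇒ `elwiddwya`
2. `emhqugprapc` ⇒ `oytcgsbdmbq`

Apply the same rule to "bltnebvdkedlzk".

The transformation: swap the first and last characters, then shift every letter 12 places forward in the alphabet (wrapping around).
Applying both steps to "bltnebvdkedlzk": "kltnebvdkedlzb", then "wxfzqnhpwqpxln".

wxfzqnhpwqpxln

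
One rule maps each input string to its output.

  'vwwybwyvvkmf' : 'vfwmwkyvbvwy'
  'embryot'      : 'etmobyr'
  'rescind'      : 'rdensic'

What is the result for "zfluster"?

zrfeltus

What's happening: take characters alternately from the front and the back (1st, last, 2nd, 2nd-last, ...).
On "zfluster" that produces "zrfeltus".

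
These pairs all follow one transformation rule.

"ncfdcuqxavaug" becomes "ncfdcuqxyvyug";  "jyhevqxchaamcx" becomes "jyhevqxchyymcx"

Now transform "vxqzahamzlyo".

vxqzyhymzlyo

What's happening: replace every "a" with "y".
On "vxqzahamzlyo" that produces "vxqzyhymzlyo".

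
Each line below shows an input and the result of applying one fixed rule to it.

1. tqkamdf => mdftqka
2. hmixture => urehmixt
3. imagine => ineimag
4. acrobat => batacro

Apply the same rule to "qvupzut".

The rule is to move the last 3 characters to the front (rotate right by 3).
So "qvupzut" becomes "zutqvup".

zutqvup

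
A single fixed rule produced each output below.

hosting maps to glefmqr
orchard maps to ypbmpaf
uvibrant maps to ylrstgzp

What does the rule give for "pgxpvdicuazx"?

yxvnevntbgas

Rule — shift every letter 2 places backward in the alphabet (wrapping around), then move the last 3 characters to the front (rotate right by 3).
On "pgxpvdicuazx": the first step gives "nevntbgasyxv", and the second then gives "yxvnevntbgas".
(Check on "hosting": → "fmqrgle" → "glefmqr" ✓)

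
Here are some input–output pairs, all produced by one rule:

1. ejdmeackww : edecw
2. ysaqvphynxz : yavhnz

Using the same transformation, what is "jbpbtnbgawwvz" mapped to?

The transformation: keep every other character starting from the first (positions 1st, 3rd, 5th, ...).
"jbpbtnbgawwvz" → "jptbawz".

jptbawz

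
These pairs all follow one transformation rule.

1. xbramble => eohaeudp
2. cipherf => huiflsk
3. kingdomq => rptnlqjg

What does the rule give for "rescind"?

The pattern: move the last 3 characters to the front (rotate right by 3), then shift every letter 3 places forward in the alphabet (wrapping around).
So "rescind" becomes "lqguhvf".
(Check on "kingdomq": → "omqkingd" → "rptnlqjg" ✓)

lqguhvf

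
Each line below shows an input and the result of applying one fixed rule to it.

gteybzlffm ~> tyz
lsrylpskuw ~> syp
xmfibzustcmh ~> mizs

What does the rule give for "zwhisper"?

Looking at the pairs, the operation is to keep every other character starting from the second (positions 2nd, 4th, 6th, ...), then delete the last 2 characters.
Working it through for "zwhisper": intermediate "wipr", final "wi".

wi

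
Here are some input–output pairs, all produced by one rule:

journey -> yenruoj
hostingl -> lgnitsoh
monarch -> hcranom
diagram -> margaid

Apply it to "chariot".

toirahc

The transformation: reverse the string.
On "chariot" that produces "toirahc".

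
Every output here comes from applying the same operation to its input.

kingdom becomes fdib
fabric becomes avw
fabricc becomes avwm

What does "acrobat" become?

Rule — shift every letter 5 places backward in the alphabet (wrapping around), then delete the last 3 characters.
Applying that to "acrobat" gives "vxmj".

vxmj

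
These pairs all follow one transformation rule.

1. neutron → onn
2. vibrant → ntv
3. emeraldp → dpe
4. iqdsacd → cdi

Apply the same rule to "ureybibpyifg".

fgu

Rule — move the last 2 characters to the front (rotate right by 2), then keep only the first 3 characters.
Applying that to "ureybibpyifg" gives "fgu".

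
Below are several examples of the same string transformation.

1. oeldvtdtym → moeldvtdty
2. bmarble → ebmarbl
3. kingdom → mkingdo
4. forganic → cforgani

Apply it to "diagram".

Rule — move the last character to the front.
"diagram" → "mdiagra".

mdiagra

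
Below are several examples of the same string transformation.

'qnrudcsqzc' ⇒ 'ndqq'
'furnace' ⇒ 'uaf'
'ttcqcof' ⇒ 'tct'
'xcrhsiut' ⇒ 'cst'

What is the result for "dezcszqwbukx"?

The rule is to move the first character to the end, then keep one character in every 3, starting at position 1 (positions 1st, 4th, 7th, ...).
Working it through for "dezcszqwbukx": intermediate "ezcszqwbukxd", final "eswk".

eswk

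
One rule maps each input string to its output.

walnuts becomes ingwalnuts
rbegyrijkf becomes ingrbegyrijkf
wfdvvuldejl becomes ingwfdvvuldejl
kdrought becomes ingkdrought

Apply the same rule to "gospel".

The rule is to prepend "ing".
On "gospel" that produces "inggospel".

inggospel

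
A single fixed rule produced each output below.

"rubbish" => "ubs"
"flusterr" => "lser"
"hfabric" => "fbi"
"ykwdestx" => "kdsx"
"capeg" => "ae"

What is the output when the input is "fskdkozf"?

The transformation: keep every other character starting from the second (positions 2nd, 4th, 6th, ...).
On "fskdkozf" that produces "sdof".

sdof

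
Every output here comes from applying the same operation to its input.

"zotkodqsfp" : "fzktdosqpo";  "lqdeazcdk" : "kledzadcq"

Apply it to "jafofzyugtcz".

cjofzfuytgza

Looking at the pairs, the operation is to swap each adjacent pair of characters (1↔2, 3↔4, ...), then swap the first and last characters.
Starting from "jafofzyugtcz": after the first operation, "ajofzfuytgzc"; after the second, "cjofzfuytgza".
(Check on "lqdeazcdk": → "qledzadck" → "kledzadcq" ✓)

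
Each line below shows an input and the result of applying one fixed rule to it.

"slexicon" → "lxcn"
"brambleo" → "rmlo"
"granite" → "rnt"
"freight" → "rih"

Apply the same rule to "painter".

ane

In each case the input is transformed by: keep every other character starting from the second (positions 2nd, 4th, 6th, ...).
"painter" → "ane".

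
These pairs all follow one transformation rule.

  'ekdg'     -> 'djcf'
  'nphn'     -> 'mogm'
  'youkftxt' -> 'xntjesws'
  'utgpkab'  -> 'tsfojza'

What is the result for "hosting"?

Rule — shift every letter 1 place backward in the alphabet (wrapping around).
For "hosting" the result is "gnrshmf".

gnrshmf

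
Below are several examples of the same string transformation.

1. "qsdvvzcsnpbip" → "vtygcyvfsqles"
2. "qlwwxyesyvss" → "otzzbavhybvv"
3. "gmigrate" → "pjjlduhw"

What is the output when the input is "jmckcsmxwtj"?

The pattern: swap each adjacent pair of characters (1↔2, 3↔4, ...), then shift every letter 3 places forward in the alphabet (wrapping around).
"jmckcsmxwtj" → "pmnfvfapwzm".

pmnfvfapwzm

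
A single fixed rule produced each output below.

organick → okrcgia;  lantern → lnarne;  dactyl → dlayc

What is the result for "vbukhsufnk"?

Rule — take characters alternately from the front and the back (1st, last, 2nd, 2nd-last, ...), then delete the last character.
Doing the same to "vbukhsufnk": "vkbnufkuh".

vkbnufkuh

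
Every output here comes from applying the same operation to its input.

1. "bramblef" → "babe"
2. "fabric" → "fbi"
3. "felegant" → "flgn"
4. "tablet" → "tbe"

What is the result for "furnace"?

Rule — keep every other character starting from the first (positions 1st, 3rd, 5th, ...).
"furnace" → "frae".

frae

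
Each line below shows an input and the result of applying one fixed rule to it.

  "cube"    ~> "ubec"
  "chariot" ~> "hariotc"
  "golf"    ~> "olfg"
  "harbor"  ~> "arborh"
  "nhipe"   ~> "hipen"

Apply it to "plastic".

The pattern: move the first character to the end.
For "plastic" the result is "lasticp".

lasticp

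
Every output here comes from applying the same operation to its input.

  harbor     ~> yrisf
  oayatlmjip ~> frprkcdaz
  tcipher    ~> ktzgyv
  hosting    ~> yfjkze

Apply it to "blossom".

scfjjf

The rule is to delete the last character, then shift every letter 9 places backward in the alphabet (wrapping around).
Applying both steps to "blossom": "blosso", then "scfjjf".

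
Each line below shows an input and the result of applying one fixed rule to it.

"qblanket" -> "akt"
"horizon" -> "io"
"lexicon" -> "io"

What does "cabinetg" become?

The rule is to delete the first 2 characters, then keep every other character starting from the second (positions 2nd, 4th, 6th, ...).
On "cabinetg": the first step gives "binetg", and the second then gives "ieg".
(Check on "lexicon": → "xicon" → "io" ✓)

ieg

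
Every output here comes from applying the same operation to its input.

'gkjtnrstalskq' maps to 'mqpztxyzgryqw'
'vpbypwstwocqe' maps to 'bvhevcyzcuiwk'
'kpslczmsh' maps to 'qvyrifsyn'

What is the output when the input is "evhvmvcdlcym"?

kbnbsbijries

The rule is to shift every letter 6 places forward in the alphabet (wrapping around).
On "evhvmvcdlcym" that produces "kbnbsbijries".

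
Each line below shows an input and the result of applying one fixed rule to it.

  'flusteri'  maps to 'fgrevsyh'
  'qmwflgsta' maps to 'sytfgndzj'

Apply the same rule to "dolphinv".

cuvaiqby

What's happening: move the first 3 characters to the end (rotate left by 3), then shift every letter 13 places forward in the alphabet (wrapping around) — i.e. ROT13.
On "dolphinv": the first step gives "phinvdol", and the second then gives "cuvaiqby".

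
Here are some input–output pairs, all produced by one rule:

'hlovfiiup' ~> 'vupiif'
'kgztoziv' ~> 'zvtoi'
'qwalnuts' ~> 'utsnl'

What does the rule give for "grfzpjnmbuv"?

Rule — delete the first 3 characters, then sort the characters into reverse alphabetical order.
"grfzpjnmbuv" → "zpjnmbuv" → "zvupnmjb".
(Check on "qwalnuts": → "lnuts" → "utsnl" ✓)

zvupnmjb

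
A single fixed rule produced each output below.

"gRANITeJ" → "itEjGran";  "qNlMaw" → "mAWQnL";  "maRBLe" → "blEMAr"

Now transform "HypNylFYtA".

LfyTahYPnY

What's happening: swap the front and back halves of the string, then flip the case of every letter.
On "HypNylFYtA": the first step gives "lFYtAHypNy", and the second then gives "LfyTahYPnY".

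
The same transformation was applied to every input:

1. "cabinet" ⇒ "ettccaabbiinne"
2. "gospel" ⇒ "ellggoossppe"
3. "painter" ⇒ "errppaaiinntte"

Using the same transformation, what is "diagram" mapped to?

Looking at the pairs, the operation is to double every character, then move the last 3 characters to the front (rotate right by 3).
On "diagram": the first step gives "ddiiaaggrraamm", and the second then gives "ammddiiaaggrra".

ammddiiaaggrra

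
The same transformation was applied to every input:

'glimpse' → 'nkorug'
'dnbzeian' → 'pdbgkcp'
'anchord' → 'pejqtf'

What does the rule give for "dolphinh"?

qnrjkpj

Each output is the input with this applied: shift every letter 2 places forward in the alphabet (wrapping around), then delete the first character.
Starting from "dolphinh": after the first operation, "fqnrjkpj"; after the second, "qnrjkpj".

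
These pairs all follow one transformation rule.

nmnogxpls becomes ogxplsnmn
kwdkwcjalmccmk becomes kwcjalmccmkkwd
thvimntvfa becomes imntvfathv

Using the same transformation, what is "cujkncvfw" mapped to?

kncvfwcuj

Looking at the pairs, the operation is to move the first 3 characters to the end (rotate left by 3).
On "cujkncvfw" that produces "kncvfwcuj".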